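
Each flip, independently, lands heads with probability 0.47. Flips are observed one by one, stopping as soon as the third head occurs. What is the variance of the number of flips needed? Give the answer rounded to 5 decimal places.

7.19783

Y = total flips until the third success; negative binomial with r=3, p=0.47.
Var(Y) = r(1−p)/p² = 3·0.53 / 0.47² = 7.1978271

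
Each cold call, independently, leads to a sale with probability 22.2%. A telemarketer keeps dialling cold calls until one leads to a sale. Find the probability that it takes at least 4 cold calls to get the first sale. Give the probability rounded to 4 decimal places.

0.4709

Y = number of cold calls to the first success; geometric, p = 0.222.
P(Y > 3) = P(first 3 all fail) = (1−p)^3 = 0.470911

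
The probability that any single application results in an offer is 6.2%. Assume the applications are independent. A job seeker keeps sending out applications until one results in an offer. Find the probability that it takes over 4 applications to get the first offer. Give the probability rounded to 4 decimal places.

0.7741

Y = number of applications to the first success; geometric, p = 0.062.
P(Y > 4) = P(first 4 all fail) = (1−p)^4 = 0.774125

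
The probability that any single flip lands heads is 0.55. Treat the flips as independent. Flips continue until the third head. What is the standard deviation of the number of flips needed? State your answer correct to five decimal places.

Y = total flips until the third success; negative binomial with r=3, p=0.55.
SD(Y) = √[r(1−p)/p²] = √(4.4628099) = 2.1125364

2.11254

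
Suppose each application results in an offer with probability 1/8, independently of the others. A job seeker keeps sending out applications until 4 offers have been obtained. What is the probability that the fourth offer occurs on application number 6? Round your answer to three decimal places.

Y = trial on which the fourth success occurs; negative binomial, r=4, p=0.125.
P(Y=6) = C(5,3) · p^4 · (1−p)^2
= 10 · 0.00024414 · 0.76562 = 0.00187

0.002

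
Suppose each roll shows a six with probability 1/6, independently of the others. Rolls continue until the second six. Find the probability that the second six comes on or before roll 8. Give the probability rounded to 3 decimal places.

0.395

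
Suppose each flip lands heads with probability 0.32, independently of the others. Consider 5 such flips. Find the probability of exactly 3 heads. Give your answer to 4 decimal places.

X ~ Binomial(n=5, p=0.32).
P(X=3) = C(5,3) · p^3 · (1−p)^2
= 10 · 0.032768 · 0.4624 = 0.151519

0.1515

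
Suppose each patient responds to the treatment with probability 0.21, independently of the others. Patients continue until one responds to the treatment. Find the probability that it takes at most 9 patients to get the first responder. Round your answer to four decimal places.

Y = number of patients to the first success; geometric, p = 0.21.
P(Y ≤ 9) = 1 − (1−p)^9 = 1 − 0.119852 = 0.880148

0.8801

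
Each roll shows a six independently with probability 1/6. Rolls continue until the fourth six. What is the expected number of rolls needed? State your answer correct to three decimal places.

24.000

Y = total rolls until the fourth success; negative binomial with r=4, p=0.166667.
E[Y] = r / p = 4 / 0.166667 = 24.00000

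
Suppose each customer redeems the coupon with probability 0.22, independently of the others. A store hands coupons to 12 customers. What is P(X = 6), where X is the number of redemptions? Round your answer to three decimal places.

X ~ Binomial(n=12, p=0.22).
P(X=6) = C(12,6) · p^6 · (1−p)^6
= 924 · 0.00011338 · 0.2252 = 0.02359

0.024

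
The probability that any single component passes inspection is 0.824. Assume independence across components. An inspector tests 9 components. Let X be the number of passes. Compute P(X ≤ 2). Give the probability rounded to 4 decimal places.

0.0001

X ~ Binomial(9, 0.824); P(X ≤ 2) = Σ C(9,k) p^k (1−p)^(9−k) over k:
  k=0: C(9,0)·0.824^0·0.176^9 = 0.000000
  k=1: C(9,1)·0.824^1·0.176^8 = 0.000007
  k=2: C(9,2)·0.824^2·0.176^7 = 0.000128
Total = 0.000135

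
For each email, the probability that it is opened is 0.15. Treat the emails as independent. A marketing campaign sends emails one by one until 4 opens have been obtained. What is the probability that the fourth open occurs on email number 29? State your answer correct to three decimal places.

Y = trial on which the fourth success occurs; negative binomial, r=4, p=0.15.
P(Y=29) = C(28,3) · p^4 · (1−p)^25
= 3276 · 0.00050625 · 0.017198 = 0.02852

0.029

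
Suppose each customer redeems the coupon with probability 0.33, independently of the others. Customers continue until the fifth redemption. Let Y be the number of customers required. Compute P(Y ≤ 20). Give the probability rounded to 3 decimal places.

0.841

Finishing within 20 customers ⇔ at least 5 successes in the first 20. With X ~ Binomial(20, 0.33), P(Y ≤ 20) = 1 − P(X ≤ 4).
  k=0: C(20,0)·0.33^0·0.67^20 = 0.00033
  k=1: C(20,1)·0.33^1·0.67^19 = 0.00327
  k=2: C(20,2)·0.33^2·0.67^18 = 0.01532
  k=3: C(20,3)·0.33^3·0.67^17 = 0.04526
  k=4: C(20,4)·0.33^4·0.67^16 = 0.09474
1 − 0.15892 = 0.84108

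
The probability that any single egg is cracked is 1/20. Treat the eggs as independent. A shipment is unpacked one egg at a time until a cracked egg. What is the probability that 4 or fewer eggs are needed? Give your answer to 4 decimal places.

0.1855

Y = number of eggs to the first success; geometric, p = 0.05.
P(Y ≤ 4) = 1 − (1−p)^4 = 1 − 0.814506 = 0.185494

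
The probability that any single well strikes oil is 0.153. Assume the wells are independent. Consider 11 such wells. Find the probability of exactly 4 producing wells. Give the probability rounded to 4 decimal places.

0.0566

X ~ Binomial(n=11, p=0.153).
P(X=4) = C(11,4) · p^4 · (1−p)^7
= 330 · 0.00054798 · 0.31274 = 0.056554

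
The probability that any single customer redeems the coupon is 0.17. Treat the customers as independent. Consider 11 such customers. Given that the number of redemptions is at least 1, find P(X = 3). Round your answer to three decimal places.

X ~ Binomial(11, 0.17). Want P(X=3 | X≥1) = P(X=3) / P(X≥1).
P(X=3) = C(11,3)·0.17^3·0.83^8 = 0.18258
P(X≥1) = 1 − 0.12878 = 0.87122
Ratio = 0.18258 / 0.87122 = 0.20957

0.210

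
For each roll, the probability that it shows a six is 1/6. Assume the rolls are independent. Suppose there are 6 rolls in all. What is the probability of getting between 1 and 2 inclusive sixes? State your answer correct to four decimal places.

X ~ Binomial(6, 0.166667); P(1 ≤ X ≤ 2) = Σ C(6,k) p^k (1−p)^(6−k) over k:
  k=1: C(6,1)·0.166667^1·0.833333^5 = 0.401878
  k=2: C(6,2)·0.166667^2·0.833333^4 = 0.200939
Total = 0.602816

0.6028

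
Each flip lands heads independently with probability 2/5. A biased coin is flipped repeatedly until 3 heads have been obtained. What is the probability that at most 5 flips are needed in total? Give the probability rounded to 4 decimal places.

Finishing within 5 flips ⇔ at least 3 successes in the first 5. With X ~ Binomial(5, 0.40), P(Y ≤ 5) = 1 − P(X ≤ 2).
  k=0: C(5,0)·0.40^0·0.60^5 = 0.077760
  k=1: C(5,1)·0.40^1·0.60^4 = 0.259200
  k=2: C(5,2)·0.40^2·0.60^3 = 0.345600
1 − 0.682560 = 0.317440

0.3174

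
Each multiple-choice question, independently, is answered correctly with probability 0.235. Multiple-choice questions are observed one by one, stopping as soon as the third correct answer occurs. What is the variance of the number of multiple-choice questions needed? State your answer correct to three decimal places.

41.557

Y = total multiple-choice questions until the third success; negative binomial with r=3, p=0.235.
Var(Y) = r(1−p)/p² = 3·0.765 / 0.235² = 41.55727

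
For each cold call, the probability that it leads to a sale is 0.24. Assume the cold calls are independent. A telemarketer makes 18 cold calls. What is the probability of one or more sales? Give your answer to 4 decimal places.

0.9928

P(at least one) = 1 − P(none) = 1 − (1 − 0.24)^18
= 1 − 0.007156 = 0.992844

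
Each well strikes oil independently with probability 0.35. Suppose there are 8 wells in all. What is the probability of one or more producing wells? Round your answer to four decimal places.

P(at least one) = 1 − P(none) = 1 − (1 − 0.35)^8
= 1 − 0.031864 = 0.968136

0.9681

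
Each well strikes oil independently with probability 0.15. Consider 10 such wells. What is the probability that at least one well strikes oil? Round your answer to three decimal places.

P(at least one) = 1 − P(none) = 1 − (1 − 0.15)^10
= 1 − 0.19687 = 0.80313

0.803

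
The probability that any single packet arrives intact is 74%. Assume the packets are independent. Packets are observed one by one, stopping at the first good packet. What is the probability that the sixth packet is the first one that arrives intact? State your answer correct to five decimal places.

0.00088

Geometric (trials to first success), p = 0.74.
P(Y = 6) = (1−p)^5 · p = 0.0011881 · 0.74 = 0.0008792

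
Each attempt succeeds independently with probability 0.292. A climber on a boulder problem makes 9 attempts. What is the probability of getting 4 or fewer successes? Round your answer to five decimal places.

X ~ Binomial(9, 0.292); P(X ≤ 4) = Σ C(9,k) p^k (1−p)^(9−k) over k:
  k=0: C(9,0)·0.292^0·0.708^9 = 0.0446992
  k=1: C(9,1)·0.292^1·0.708^8 = 0.1659172
  k=2: C(9,2)·0.292^2·0.708^7 = 0.2737165
  k=3: C(9,3)·0.292^3·0.708^6 = 0.2634070
  k=4: C(9,4)·0.292^4·0.708^5 = 0.1629552
Total = 0.9106951

0.91070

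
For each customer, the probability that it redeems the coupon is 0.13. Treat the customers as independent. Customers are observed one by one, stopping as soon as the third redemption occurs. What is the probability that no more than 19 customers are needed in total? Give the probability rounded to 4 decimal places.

Finishing within 19 customers ⇔ at least 3 successes in the first 19. With X ~ Binomial(19, 0.13), P(Y ≤ 19) = 1 − P(X ≤ 2).
  k=0: C(19,0)·0.13^0·0.87^19 = 0.070936
  k=1: C(19,1)·0.13^1·0.87^18 = 0.201393
  k=2: C(19,2)·0.13^2·0.87^17 = 0.270838
1 − 0.543167 = 0.456833

0.4568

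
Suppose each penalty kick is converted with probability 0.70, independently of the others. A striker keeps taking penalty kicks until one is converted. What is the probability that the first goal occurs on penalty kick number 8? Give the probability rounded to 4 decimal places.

Geometric (trials to first success), p = 0.70.
P(Y = 8) = (1−p)^7 · p = 0.0002187 · 0.70 = 0.000153

0.0002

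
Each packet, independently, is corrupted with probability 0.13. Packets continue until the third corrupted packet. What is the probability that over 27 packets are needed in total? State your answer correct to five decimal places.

Needing more than 27 packets ⇔ fewer than 3 successes in the first 27. With X ~ Binomial(27, 0.13), P(Y > 27) = P(X ≤ 2).
  k=0: C(27,0)·0.13^0·0.87^27 = 0.0232820
  k=1: C(27,1)·0.13^1·0.87^26 = 0.0939307
  k=2: C(27,2)·0.13^2·0.87^25 = 0.1824631
P(X ≤ 2) = 0.2996758

0.29968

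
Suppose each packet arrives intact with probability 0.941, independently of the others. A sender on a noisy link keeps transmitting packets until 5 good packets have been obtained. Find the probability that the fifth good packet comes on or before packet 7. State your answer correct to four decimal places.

Finishing within 7 packets ⇔ at least 5 successes in the first 7. With X ~ Binomial(7, 0.941), P(Y ≤ 7) = 1 − P(X ≤ 4).
  k=0: C(7,0)·0.941^0·0.059^7 = 0.000000
  k=1: C(7,1)·0.941^1·0.059^6 = 0.000000
  k=2: C(7,2)·0.941^2·0.059^5 = 0.000013
  k=3: C(7,3)·0.941^3·0.059^4 = 0.000353
  k=4: C(7,4)·0.941^4·0.059^3 = 0.005636
1 − 0.006003 = 0.993997

0.9940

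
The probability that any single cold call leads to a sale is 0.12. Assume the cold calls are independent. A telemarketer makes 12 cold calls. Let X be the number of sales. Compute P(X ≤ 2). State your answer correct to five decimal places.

0.83327

X ~ Binomial(12, 0.12); P(X ≤ 2) = Σ C(12,k) p^k (1−p)^(12−k) over k:
  k=0: C(12,0)·0.12^0·0.88^12 = 0.2156712
  k=1: C(12,1)·0.12^1·0.88^11 = 0.3529164
  k=2: C(12,2)·0.12^2·0.88^10 = 0.2646873
Total = 0.8332749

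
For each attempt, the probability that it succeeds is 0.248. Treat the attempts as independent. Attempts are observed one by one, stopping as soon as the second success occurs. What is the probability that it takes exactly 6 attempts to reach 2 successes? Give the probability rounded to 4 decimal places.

Y = trial on which the second success occurs; negative binomial, r=2, p=0.248.
P(Y=6) = C(5,1) · p^2 · (1−p)^4
= 5 · 0.061504 · 0.31979 = 0.098343

0.0983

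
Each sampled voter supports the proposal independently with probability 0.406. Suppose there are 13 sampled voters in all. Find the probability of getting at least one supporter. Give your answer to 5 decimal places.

P(at least one) = 1 − P(none) = 1 − (1 − 0.406)^13
= 1 − 0.0011461 = 0.9988539

0.99885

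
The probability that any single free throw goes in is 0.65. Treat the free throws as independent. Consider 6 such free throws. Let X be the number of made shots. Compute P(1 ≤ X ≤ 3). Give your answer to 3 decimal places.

X ~ Binomial(6, 0.65); P(1 ≤ X ≤ 3) = Σ C(6,k) p^k (1−p)^(6−k) over k:
  k=1: C(6,1)·0.65^1·0.35^5 = 0.02048
  k=2: C(6,2)·0.65^2·0.35^4 = 0.09510
  k=3: C(6,3)·0.65^3·0.35^3 = 0.23549
Total = 0.35108

0.351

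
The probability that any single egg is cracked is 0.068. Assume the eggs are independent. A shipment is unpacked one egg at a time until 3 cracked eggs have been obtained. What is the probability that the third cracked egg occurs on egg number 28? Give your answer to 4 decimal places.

Y = trial on which the third success occurs; negative binomial, r=3, p=0.068.
P(Y=28) = C(27,2) · p^3 · (1−p)^25
= 351 · 0.00031443 · 0.17195 = 0.018977

0.0190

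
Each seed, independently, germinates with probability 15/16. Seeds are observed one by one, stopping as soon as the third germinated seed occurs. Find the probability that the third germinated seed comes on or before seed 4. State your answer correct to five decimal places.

0.97847

Finishing within 4 seeds ⇔ at least 3 successes in the first 4. With X ~ Binomial(4, 0.9375), P(Y ≤ 4) = 1 − P(X ≤ 2).
  k=0: C(4,0)·0.9375^0·0.0625^4 = 0.0000153
  k=1: C(4,1)·0.9375^1·0.0625^3 = 0.0009155
  k=2: C(4,2)·0.9375^2·0.0625^2 = 0.0205994
1 − 0.0215302 = 0.9784698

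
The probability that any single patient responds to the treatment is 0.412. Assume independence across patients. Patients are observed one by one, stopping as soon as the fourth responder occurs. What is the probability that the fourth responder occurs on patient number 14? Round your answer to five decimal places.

Y = trial on which the fourth success occurs; negative binomial, r=4, p=0.412.
P(Y=14) = C(13,3) · p^4 · (1−p)^10
= 286 · 0.028813 · 0.0049405 = 0.0407125

0.04071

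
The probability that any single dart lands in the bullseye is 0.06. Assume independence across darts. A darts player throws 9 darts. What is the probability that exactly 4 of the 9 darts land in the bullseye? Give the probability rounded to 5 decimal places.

0.00120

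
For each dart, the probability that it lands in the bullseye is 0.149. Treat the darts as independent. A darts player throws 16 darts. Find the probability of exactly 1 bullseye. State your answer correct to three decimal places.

0.212

X ~ Binomial(n=16, p=0.149).
P(X=1) = C(16,1) · p^1 · (1−p)^15
= 16 · 0.149 · 0.088909 = 0.21196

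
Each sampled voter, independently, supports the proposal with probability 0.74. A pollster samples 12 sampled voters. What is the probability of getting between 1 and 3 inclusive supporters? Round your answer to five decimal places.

0.00054

X ~ Binomial(12, 0.74); P(1 ≤ X ≤ 3) = Σ C(12,k) p^k (1−p)^(12−k) over k:
  k=1: C(12,1)·0.74^1·0.26^11 = 0.0000033
  k=2: C(12,2)·0.74^2·0.26^10 = 0.0000510
  k=3: C(12,3)·0.74^3·0.26^9 = 0.0004840
Total = 0.0005383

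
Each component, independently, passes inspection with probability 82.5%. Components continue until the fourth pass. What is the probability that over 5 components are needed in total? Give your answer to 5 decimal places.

0.21247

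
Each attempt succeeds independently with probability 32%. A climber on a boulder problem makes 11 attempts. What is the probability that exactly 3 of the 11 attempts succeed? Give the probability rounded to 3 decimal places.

0.247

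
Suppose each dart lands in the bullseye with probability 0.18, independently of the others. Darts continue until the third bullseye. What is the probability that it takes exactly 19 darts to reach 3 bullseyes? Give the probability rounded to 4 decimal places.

0.0373

Y = trial on which the third success occurs; negative binomial, r=3, p=0.18.
P(Y=19) = C(18,2) · p^3 · (1−p)^16
= 153 · 0.005832 · 0.041785 = 0.037285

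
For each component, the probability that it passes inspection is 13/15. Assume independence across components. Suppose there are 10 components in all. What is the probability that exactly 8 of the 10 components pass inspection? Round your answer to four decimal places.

X ~ Binomial(n=10, p=0.866667).
P(X=8) = C(10,8) · p^8 · (1−p)^2
= 45 · 0.31829 · 0.017778 = 0.254628

0.2546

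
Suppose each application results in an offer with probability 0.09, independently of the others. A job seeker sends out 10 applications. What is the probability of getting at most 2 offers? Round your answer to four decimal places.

0.9460

X ~ Binomial(10, 0.09); P(X ≤ 2) = Σ C(10,k) p^k (1−p)^(10−k) over k:
  k=0: C(10,0)·0.09^0·0.91^10 = 0.389416
  k=1: C(10,1)·0.09^1·0.91^9 = 0.385137
  k=2: C(10,2)·0.09^2·0.91^8 = 0.171407
Total = 0.945960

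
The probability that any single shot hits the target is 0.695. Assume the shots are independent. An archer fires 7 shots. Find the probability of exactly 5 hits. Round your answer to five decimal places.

X ~ Binomial(n=7, p=0.695).
P(X=5) = C(7,5) · p^5 · (1−p)^2
= 21 · 0.16215 · 0.093025 = 0.3167692

0.31677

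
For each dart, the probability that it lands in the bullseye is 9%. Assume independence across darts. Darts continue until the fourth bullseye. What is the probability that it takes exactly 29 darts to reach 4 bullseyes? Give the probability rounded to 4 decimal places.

Y = trial on which the fourth success occurs; negative binomial, r=4, p=0.09.
P(Y=29) = C(28,3) · p^4 · (1−p)^25
= 3276 · 6.561e-05 · 0.094631 = 0.020340

0.0203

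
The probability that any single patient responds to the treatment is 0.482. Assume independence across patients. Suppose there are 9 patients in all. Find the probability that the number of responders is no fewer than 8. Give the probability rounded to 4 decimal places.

X ~ Binomial(9, 0.482); P(X ≥ 8) = Σ C(9,k) p^k (1−p)^(9−k) over k:
  k=8: C(9,8)·0.482^8·0.518^1 = 0.013582
  k=9: C(9,9)·0.482^9·0.518^0 = 0.001404
Total = 0.014986

0.0150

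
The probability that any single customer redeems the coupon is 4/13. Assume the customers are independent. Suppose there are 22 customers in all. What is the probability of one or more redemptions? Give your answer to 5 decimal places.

P(at least one) = 1 − P(none) = 1 − (1 − 0.307692)^22
= 1 − 0.0003066 = 0.9996934

0.99969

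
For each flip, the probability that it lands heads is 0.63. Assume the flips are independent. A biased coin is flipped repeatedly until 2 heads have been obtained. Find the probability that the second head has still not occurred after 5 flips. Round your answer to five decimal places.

0.06597

Needing more than 5 flips ⇔ fewer than 2 successes in the first 5. With X ~ Binomial(5, 0.63), P(Y > 5) = P(X ≤ 1).
  k=0: C(5,0)·0.63^0·0.37^5 = 0.0069344
  k=1: C(5,1)·0.63^1·0.37^4 = 0.0590361
P(X ≤ 1) = 0.0659705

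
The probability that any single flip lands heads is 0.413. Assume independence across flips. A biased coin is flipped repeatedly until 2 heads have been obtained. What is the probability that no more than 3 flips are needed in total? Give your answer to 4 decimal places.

0.3708

Finishing within 3 flips ⇔ at least 2 successes in the first 3. With X ~ Binomial(3, 0.413), P(Y ≤ 3) = 1 − P(X ≤ 1).
  k=0: C(3,0)·0.413^0·0.587^3 = 0.202262
  k=1: C(3,1)·0.413^1·0.587^2 = 0.426921
1 − 0.629183 = 0.370817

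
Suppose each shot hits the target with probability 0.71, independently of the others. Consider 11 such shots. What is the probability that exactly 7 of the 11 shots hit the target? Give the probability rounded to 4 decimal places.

0.2123

X ~ Binomial(n=11, p=0.71).
P(X=7) = C(11,7) · p^7 · (1−p)^4
= 330 · 0.090951 · 0.0070728 = 0.212283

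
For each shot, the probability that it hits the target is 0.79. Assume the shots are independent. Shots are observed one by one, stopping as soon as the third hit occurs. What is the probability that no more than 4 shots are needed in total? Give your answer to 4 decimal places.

0.8037

Finishing within 4 shots ⇔ at least 3 successes in the first 4. With X ~ Binomial(4, 0.79), P(Y ≤ 4) = 1 − P(X ≤ 2).
  k=0: C(4,0)·0.79^0·0.21^4 = 0.001945
  k=1: C(4,1)·0.79^1·0.21^3 = 0.029265
  k=2: C(4,2)·0.79^2·0.21^2 = 0.165137
1 − 0.196346 = 0.803654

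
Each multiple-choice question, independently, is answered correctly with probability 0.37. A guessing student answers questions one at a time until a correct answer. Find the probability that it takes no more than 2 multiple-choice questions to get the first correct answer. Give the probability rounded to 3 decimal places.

0.603

Y = number of multiple-choice questions to the first success; geometric, p = 0.37.
P(Y ≤ 2) = 1 − (1−p)^2 = 1 − 0.39690 = 0.60310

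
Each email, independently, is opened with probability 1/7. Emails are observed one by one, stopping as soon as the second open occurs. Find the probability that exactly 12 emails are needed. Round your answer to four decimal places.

0.0481

Y = trial on which the second success occurs; negative binomial, r=2, p=0.142857.
P(Y=12) = C(11,1) · p^2 · (1−p)^10
= 11 · 0.020408 · 0.21406 = 0.048054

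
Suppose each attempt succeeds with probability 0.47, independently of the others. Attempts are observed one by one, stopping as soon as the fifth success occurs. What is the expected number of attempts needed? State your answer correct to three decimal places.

10.638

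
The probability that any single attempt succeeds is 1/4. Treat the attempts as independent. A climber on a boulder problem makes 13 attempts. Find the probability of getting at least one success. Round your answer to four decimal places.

0.9762

P(at least one) = 1 − P(none) = 1 − (1 − 0.25)^13
= 1 − 0.023757 = 0.976243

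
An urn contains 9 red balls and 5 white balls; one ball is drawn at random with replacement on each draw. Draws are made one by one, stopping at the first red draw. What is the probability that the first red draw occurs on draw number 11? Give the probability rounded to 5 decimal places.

0.00002

Geometric (trials to first success), p = 0.642857.
P(Y = 11) = (1−p)^10 · p = 3.3761e-05 · 0.642857 = 0.0000217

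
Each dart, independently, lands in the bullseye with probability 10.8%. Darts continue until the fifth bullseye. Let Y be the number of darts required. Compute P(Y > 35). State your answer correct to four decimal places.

Needing more than 35 darts ⇔ fewer than 5 successes in the first 35. With X ~ Binomial(35, 0.108), P(Y > 35) = P(X ≤ 4).
  k=0: C(35,0)·0.108^0·0.892^35 = 0.018313
  k=1: C(35,1)·0.108^1·0.892^34 = 0.077606
  k=2: C(35,2)·0.108^2·0.892^33 = 0.159737
  k=3: C(35,3)·0.108^3·0.892^32 = 0.212743
  k=4: C(35,4)·0.108^4·0.892^31 = 0.206065
P(X ≤ 4) = 0.674465

0.6745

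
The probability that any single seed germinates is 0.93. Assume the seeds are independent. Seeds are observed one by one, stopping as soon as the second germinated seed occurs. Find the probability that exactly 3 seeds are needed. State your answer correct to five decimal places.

Y = trial on which the second success occurs; negative binomial, r=2, p=0.93.
P(Y=3) = C(2,1) · p^2 · (1−p)^1
= 2 · 0.8649 · 0.07 = 0.1210860

0.12109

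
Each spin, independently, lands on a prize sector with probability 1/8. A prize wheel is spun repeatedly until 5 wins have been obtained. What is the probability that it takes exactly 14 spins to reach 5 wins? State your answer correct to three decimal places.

0.007

Y = trial on which the fifth success occurs; negative binomial, r=5, p=0.125.
P(Y=14) = C(13,4) · p^5 · (1−p)^9
= 715 · 3.0518e-05 · 0.30066 = 0.00656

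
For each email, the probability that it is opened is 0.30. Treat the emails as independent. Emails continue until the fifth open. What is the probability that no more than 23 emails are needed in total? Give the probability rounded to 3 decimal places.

Finishing within 23 emails ⇔ at least 5 successes in the first 23. With X ~ Binomial(23, 0.30), P(Y ≤ 23) = 1 − P(X ≤ 4).
  k=0: C(23,0)·0.30^0·0.70^23 = 0.00027
  k=1: C(23,1)·0.30^1·0.70^22 = 0.00270
  k=2: C(23,2)·0.30^2·0.70^21 = 0.01272
  k=3: C(23,3)·0.30^3·0.70^20 = 0.03815
  k=4: C(23,4)·0.30^4·0.70^19 = 0.08176
1 − 0.13560 = 0.86440

0.864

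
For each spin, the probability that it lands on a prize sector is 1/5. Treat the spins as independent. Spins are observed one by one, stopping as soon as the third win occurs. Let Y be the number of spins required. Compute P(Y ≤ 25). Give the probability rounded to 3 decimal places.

0.902

Finishing within 25 spins ⇔ at least 3 successes in the first 25. With X ~ Binomial(25, 0.20), P(Y ≤ 25) = 1 − P(X ≤ 2).
  k=0: C(25,0)·0.20^0·0.80^25 = 0.00378
  k=1: C(25,1)·0.20^1·0.80^24 = 0.02361
  k=2: C(25,2)·0.20^2·0.80^23 = 0.07084
1 − 0.09823 = 0.90177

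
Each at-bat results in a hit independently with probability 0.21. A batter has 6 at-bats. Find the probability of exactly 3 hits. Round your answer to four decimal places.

0.0913

X ~ Binomial(n=6, p=0.21).
P(X=3) = C(6,3) · p^3 · (1−p)^3
= 20 · 0.009261 · 0.49304 = 0.091321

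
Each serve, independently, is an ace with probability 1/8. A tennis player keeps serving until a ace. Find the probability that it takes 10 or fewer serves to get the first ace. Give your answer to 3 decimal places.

Y = number of serves to the first success; geometric, p = 0.125.
P(Y ≤ 10) = 1 − (1−p)^10 = 1 − 0.26308 = 0.73692

0.737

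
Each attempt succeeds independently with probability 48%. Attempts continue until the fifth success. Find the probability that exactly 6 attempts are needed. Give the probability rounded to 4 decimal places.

0.0662

Y = trial on which the fifth success occurs; negative binomial, r=5, p=0.48.
P(Y=6) = C(5,4) · p^5 · (1−p)^1
= 5 · 0.02548 · 0.52 = 0.066249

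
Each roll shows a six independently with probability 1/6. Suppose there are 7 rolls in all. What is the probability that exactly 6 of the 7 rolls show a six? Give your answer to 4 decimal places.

X ~ Binomial(n=7, p=0.166667).
P(X=6) = C(7,6) · p^6 · (1−p)^1
= 7 · 2.1433e-05 · 0.83333 = 0.000125

0.0001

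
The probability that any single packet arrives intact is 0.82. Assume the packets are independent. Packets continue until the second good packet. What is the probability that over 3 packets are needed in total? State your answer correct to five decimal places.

Needing more than 3 packets ⇔ fewer than 2 successes in the first 3. With X ~ Binomial(3, 0.82), P(Y > 3) = P(X ≤ 1).
  k=0: C(3,0)·0.82^0·0.18^3 = 0.0058320
  k=1: C(3,1)·0.82^1·0.18^2 = 0.0797040
P(X ≤ 1) = 0.0855360

0.08554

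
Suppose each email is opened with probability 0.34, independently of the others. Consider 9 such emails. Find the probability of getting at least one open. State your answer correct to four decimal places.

0.9762

P(at least one) = 1 − P(none) = 1 − (1 − 0.34)^9
= 1 − 0.023763 = 0.976237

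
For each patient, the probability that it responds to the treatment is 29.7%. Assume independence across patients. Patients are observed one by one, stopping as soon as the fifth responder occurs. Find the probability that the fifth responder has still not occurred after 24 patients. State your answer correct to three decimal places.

Needing more than 24 patients ⇔ fewer than 5 successes in the first 24. With X ~ Binomial(24, 0.297), P(Y > 24) = P(X ≤ 4).
  k=0: C(24,0)·0.297^0·0.703^24 = 0.00021
  k=1: C(24,1)·0.297^1·0.703^23 = 0.00215
  k=2: C(24,2)·0.297^2·0.703^22 = 0.01046
  k=3: C(24,3)·0.297^3·0.703^21 = 0.03240
  k=4: C(24,4)·0.297^4·0.703^20 = 0.07186
P(X ≤ 4) = 0.11708

0.117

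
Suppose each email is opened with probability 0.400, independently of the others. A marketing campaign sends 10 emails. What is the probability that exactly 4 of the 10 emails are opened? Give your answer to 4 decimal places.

0.2508

X ~ Binomial(n=10, p=0.40).
P(X=4) = C(10,4) · p^4 · (1−p)^6
= 210 · 0.0256 · 0.046656 = 0.250823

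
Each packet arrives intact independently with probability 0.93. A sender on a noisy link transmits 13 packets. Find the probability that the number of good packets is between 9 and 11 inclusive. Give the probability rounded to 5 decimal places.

0.22844

X ~ Binomial(13, 0.93); P(9 ≤ X ≤ 11) = Σ C(13,k) p^k (1−p)^(13−k) over k:
  k=9: C(13,9)·0.93^9·0.07^4 = 0.0089340
  k=10: C(13,10)·0.93^10·0.07^3 = 0.0474777
  k=11: C(13,11)·0.93^11·0.07^2 = 0.1720296
Total = 0.2284412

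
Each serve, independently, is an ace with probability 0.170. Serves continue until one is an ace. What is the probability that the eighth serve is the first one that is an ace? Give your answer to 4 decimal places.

0.0461

Geometric (trials to first success), p = 0.17.
P(Y = 8) = (1−p)^7 · p = 0.27136 · 0.17 = 0.046131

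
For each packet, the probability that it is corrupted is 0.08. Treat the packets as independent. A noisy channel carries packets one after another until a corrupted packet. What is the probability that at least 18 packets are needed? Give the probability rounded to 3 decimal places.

0.242

Y = number of packets to the first success; geometric, p = 0.08.
P(Y > 17) = P(first 17 all fail) = (1−p)^17 = 0.24232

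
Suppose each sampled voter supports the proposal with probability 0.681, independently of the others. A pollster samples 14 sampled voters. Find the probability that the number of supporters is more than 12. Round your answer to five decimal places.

0.03487

X ~ Binomial(14, 0.681); P(X ≥ 13) = Σ C(14,k) p^k (1−p)^(14−k) over k:
  k=13: C(14,13)·0.681^13·0.319^1 = 0.0302574
  k=14: C(14,14)·0.681^14·0.319^0 = 0.0046138
Total = 0.0348712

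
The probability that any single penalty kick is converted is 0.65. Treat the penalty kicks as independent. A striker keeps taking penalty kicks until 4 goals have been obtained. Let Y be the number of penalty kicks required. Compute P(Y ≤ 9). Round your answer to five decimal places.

0.94641

Finishing within 9 penalty kicks ⇔ at least 4 successes in the first 9. With X ~ Binomial(9, 0.65), P(Y ≤ 9) = 1 − P(X ≤ 3).
  k=0: C(9,0)·0.65^0·0.35^9 = 0.0000788
  k=1: C(9,1)·0.65^1·0.35^8 = 0.0013173
  k=2: C(9,2)·0.65^2·0.35^7 = 0.0097860
  k=3: C(9,3)·0.65^3·0.35^6 = 0.0424060
1 − 0.0535882 = 0.9464118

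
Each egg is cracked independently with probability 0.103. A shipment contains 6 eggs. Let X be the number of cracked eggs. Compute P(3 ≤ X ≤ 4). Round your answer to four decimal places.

0.0171

X ~ Binomial(6, 0.103); P(3 ≤ X ≤ 4) = Σ C(6,k) p^k (1−p)^(6−k) over k:
  k=3: C(6,3)·0.103^3·0.897^3 = 0.015773
  k=4: C(6,4)·0.103^4·0.897^2 = 0.001358
Total = 0.017132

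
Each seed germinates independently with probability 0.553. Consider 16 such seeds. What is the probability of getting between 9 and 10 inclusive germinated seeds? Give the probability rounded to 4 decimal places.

0.3681

X ~ Binomial(16, 0.553); P(9 ≤ X ≤ 10) = Σ C(16,k) p^k (1−p)^(16−k) over k:
  k=9: C(16,9)·0.553^9·0.447^7 = 0.197290
  k=10: C(16,10)·0.553^10·0.447^6 = 0.170852
Total = 0.368142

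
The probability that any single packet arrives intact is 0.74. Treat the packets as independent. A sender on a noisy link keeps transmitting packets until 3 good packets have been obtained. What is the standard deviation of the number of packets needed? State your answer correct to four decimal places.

1.1935

Y = total packets until the third success; negative binomial with r=3, p=0.74.
SD(Y) = √[r(1−p)/p²] = √(1.424397) = 1.193481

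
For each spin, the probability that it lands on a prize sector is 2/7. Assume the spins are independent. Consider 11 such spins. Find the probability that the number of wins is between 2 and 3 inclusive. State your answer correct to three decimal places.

0.478

X ~ Binomial(11, 0.285714); P(2 ≤ X ≤ 3) = Σ C(11,k) p^k (1−p)^(11−k) over k:
  k=2: C(11,2)·0.285714^2·0.714286^9 = 0.21731
  k=3: C(11,3)·0.285714^3·0.714286^8 = 0.26077
Total = 0.47808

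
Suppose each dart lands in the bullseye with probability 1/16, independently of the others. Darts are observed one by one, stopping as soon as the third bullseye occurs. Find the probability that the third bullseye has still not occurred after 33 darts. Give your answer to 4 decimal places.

0.6593

Needing more than 33 darts ⇔ fewer than 3 successes in the first 33. With X ~ Binomial(33, 0.0625), P(Y > 33) = P(X ≤ 2).
  k=0: C(33,0)·0.0625^0·0.9375^33 = 0.118864
  k=1: C(33,1)·0.0625^1·0.9375^32 = 0.261502
  k=2: C(33,2)·0.0625^2·0.9375^31 = 0.278935
P(X ≤ 2) = 0.659302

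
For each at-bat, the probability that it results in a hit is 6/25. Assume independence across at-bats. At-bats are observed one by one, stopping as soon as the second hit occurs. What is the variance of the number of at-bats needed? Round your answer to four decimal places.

Y = total at-bats until the second success; negative binomial with r=2, p=0.24.
Var(Y) = r(1−p)/p² = 2·0.76 / 0.24² = 26.388889

26.3889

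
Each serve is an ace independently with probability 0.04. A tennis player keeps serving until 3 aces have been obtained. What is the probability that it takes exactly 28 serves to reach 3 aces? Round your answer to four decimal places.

Y = trial on which the third success occurs; negative binomial, r=3, p=0.04.
P(Y=28) = C(27,2) · p^3 · (1−p)^25
= 351 · 6.4e-05 · 0.3604 = 0.008096

0.0081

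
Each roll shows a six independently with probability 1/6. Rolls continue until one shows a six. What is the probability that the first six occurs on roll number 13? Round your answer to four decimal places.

0.0187

Geometric (trials to first success), p = 0.166667.
P(Y = 13) = (1−p)^12 · p = 0.11216 · 0.166667 = 0.018693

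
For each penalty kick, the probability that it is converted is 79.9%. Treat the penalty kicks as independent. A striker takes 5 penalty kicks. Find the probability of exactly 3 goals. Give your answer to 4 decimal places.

0.2061

X ~ Binomial(n=5, p=0.799).
P(X=3) = C(5,3) · p^3 · (1−p)^2
= 10 · 0.51008 · 0.040401 = 0.206078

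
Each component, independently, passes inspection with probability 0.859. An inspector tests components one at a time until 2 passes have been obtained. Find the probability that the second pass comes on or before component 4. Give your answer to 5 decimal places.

0.98997

Finishing within 4 components ⇔ at least 2 successes in the first 4. With X ~ Binomial(4, 0.859), P(Y ≤ 4) = 1 − P(X ≤ 1).
  k=0: C(4,0)·0.859^0·0.141^4 = 0.0003953
  k=1: C(4,1)·0.859^1·0.141^3 = 0.0096319
1 − 0.0100271 = 0.9899729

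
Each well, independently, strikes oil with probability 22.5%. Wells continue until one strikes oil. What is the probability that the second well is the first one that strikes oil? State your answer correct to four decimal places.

0.1744

Geometric (trials to first success), p = 0.225.
P(Y = 2) = (1−p)^1 · p = 0.775 · 0.225 = 0.174375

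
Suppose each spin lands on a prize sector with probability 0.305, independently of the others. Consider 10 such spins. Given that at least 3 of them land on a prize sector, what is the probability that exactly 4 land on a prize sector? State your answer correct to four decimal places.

0.3248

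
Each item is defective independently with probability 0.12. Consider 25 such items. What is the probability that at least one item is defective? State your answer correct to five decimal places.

P(at least one) = 1 − P(none) = 1 − (1 − 0.12)^25
= 1 − 0.0409324 = 0.9590676

0.95907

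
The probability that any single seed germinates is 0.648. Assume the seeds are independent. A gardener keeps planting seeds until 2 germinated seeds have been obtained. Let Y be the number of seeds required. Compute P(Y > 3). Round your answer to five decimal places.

Needing more than 3 seeds ⇔ fewer than 2 successes in the first 3. With X ~ Binomial(3, 0.648), P(Y > 3) = P(X ≤ 1).
  k=0: C(3,0)·0.648^0·0.352^3 = 0.0436142
  k=1: C(3,1)·0.648^1·0.352^2 = 0.2408694
P(X ≤ 1) = 0.2844836

0.28448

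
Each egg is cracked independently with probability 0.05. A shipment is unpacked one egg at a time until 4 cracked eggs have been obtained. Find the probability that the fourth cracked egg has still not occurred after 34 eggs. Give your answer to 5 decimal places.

0.91187

Needing more than 34 eggs ⇔ fewer than 4 successes in the first 34. With X ~ Binomial(34, 0.05), P(Y > 34) = P(X ≤ 3).
  k=0: C(34,0)·0.05^0·0.95^34 = 0.1748246
  k=1: C(34,1)·0.05^1·0.95^33 = 0.3128440
  k=2: C(34,2)·0.05^2·0.95^32 = 0.2716804
  k=3: C(34,3)·0.05^3·0.95^31 = 0.1525223
P(X ≤ 3) = 0.9118713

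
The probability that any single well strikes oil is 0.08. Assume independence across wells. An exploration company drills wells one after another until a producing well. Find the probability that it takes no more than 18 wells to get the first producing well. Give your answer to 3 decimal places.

0.777

Y = number of wells to the first success; geometric, p = 0.08.
P(Y ≤ 18) = 1 − (1−p)^18 = 1 − 0.22294 = 0.77706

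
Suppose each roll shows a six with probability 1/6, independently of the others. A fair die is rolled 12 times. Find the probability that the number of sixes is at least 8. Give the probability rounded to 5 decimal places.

X ~ Binomial(12, 0.166667); P(X ≥ 8) = Σ C(12,k) p^k (1−p)^(12−k) over k:
  k=8: C(12,8)·0.166667^8·0.833333^4 = 0.0001421
  k=9: C(12,9)·0.166667^9·0.833333^3 = 0.0000126
  k=10: C(12,10)·0.166667^10·0.833333^2 = 0.0000008
  k=11: C(12,11)·0.166667^11·0.833333^1 = 0.0000000
  k=12: C(12,12)·0.166667^12·0.833333^0 = 0.0000000
Total = 0.0001555

0.00016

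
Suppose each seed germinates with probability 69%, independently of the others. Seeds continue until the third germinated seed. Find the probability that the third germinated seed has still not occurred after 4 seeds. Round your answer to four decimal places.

Needing more than 4 seeds ⇔ fewer than 3 successes in the first 4. With X ~ Binomial(4, 0.69), P(Y > 4) = P(X ≤ 2).
  k=0: C(4,0)·0.69^0·0.31^4 = 0.009235
  k=1: C(4,1)·0.69^1·0.31^3 = 0.082223
  k=2: C(4,2)·0.69^2·0.31^2 = 0.274519
P(X ≤ 2) = 0.365978

0.3660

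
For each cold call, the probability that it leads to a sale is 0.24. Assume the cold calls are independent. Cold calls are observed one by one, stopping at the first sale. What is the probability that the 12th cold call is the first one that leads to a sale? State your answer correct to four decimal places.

0.0117

Geometric (trials to first success), p = 0.24.
P(Y = 12) = (1−p)^11 · p = 0.04886 · 0.24 = 0.011726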